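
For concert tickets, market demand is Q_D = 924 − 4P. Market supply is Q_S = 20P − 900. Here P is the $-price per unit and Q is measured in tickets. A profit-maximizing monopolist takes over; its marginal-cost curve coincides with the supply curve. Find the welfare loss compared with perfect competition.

In inverse form: demand P = 231 − 0.25Q, supply P = 45 + 0.05Q.
Competitive equilibrium: 231 − 0.25Q = 45 + 0.05Q → Q* = 620, P* = 76.
Marginal revenue: MR = 231 − 0.5Q. Set MR = MC: 231 − 0.5Q = 45 + 0.05Q → Q_m = 338.18182.
Price P_m = 231 − 0.25·338.18182 = 146.45455; MC(Q_m) = 45 + 0.05·338.18182 = 61.90909.
Competitive Q* = 620, so ΔQ = 281.81818; wedge = 146.45455 − 61.90909 = 84.54546.
Deadweight loss = ½ × 281.81818 × 84.54546 = $11913.22.

$11913.22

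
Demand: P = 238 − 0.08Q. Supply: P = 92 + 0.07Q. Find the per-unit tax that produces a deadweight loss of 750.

15

Competitive equilibrium: 238 − 0.08Q = 92 + 0.07Q → Q* = 973.3333, P* = 160.1333.
A tax t gives ΔQ = t/0.15 and wedge t, so DWL = t²/0.3.
t²/0.3 = 750 → t² = 225 → t = 15.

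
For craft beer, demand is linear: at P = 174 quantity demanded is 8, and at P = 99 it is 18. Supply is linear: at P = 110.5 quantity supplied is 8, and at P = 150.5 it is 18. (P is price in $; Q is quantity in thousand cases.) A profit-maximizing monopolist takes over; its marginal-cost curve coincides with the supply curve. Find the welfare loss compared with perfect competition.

Demand slope = (99 − 174)/(18 − 8) = −7.5, so P = 234 − 7.5Q.
Supply slope = (150.5 − 110.5)/(18 − 8) = 4, so P = 78.5 + 4Q.
Competitive equilibrium: 234 − 7.5Q = 78.5 + 4Q → Q* = 13.5217, P* = 132.587.
Marginal revenue: MR = 234 − 15Q. Set MR = MC: 234 − 15Q = 78.5 + 4Q → Q_m = 8.1842.
Price P_m = 234 − 7.5·8.1842 = 172.6185; MC(Q_m) = 78.5 + 4·8.1842 = 111.2368.
Competitive Q* = 13.5217, so ΔQ = 5.3375; wedge = 172.6185 − 111.2368 = 61.3817.
Deadweight loss = ½ × 5.3375 × 61.3817 = $163.81 thousand.

$163.81 thousand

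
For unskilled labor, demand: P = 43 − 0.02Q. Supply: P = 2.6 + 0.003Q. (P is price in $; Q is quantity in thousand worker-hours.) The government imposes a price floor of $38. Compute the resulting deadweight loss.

Competitive equilibrium: 43 − 0.02Q = 2.6 + 0.003Q → Q* = 1756.5217, P* = 7.8696.
At the floor P = 38, quantity demanded = (43 − 38)/0.02 = 250.
Sellers' marginal cost at Q' = 250: 2.6 + 0.003·250 = 3.35.
ΔQ = 1756.5217 − 250 = 1506.5217; wedge = 38 − 3.35 = 34.65.
Deadweight loss = ½ × 1506.5217 × 34.65 = $26100.49 thousand.

$26100.49 thousand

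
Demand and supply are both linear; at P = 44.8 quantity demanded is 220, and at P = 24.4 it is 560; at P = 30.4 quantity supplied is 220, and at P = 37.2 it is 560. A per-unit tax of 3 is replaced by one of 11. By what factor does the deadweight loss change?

13.444

Demand slope = (24.4 − 44.8)/(560 − 220) = −0.06, so P = 58 − 0.06Q.
Supply slope = (37.2 − 30.4)/(560 − 220) = 0.02, so P = 26 + 0.02Q.
Competitive equilibrium: 58 − 0.06Q = 26 + 0.02Q → Q* = 400, P* = 34.
For a per-unit tax t: ΔQ = t/0.08, so DWL = ½·t·(t/0.08) = t²/0.16.
At t = 3: DWL = 56.25. At t = 11: DWL = 756.25.
Ratio = (11/3)² = 13.444.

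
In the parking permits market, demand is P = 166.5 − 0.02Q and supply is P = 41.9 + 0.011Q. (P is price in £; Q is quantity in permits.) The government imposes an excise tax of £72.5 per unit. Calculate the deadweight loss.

£84778.23

Competitive equilibrium: 166.5 − 0.02Q = 41.9 + 0.011Q → Q* = 4019.35484, P* = 86.1129.
With the tax, the buyer price exceeds the seller price by 72.5: (166.5 − 0.02Q) − (41.9 + 0.011Q) = 72.5 → Q' = 1680.64516.
ΔQ = 4019.35484 − 1680.64516 = 2338.70968; the wedge equals the tax, 72.5.
The triangle = ½ × 2338.70968 × 72.5 = £84778.23.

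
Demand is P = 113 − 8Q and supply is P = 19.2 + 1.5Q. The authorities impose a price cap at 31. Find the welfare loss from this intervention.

Competitive equilibrium: 113 − 8Q = 19.2 + 1.5Q → Q* = 9.8737, P* = 34.0105.
At the ceiling P = 31, quantity supplied = (31 − 19.2)/1.5 = 7.8667.
Willingness to pay at Q' = 7.8667: 113 − 8·7.8667 = 50.0664.
ΔQ = 9.8737 − 7.8667 = 2.007; wedge = 50.0664 − 31 = 19.0664.
DWL = ½ × 2.007 × 19.0664 = 19.13.

19.13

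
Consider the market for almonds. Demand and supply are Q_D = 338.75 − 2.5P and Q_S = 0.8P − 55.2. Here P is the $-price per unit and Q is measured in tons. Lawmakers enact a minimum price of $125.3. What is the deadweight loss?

$180.78

In inverse form: demand P = 135.5 − 0.4Q, supply P = 69 + 1.25Q.
Competitive equilibrium: 135.5 − 0.4Q = 69 + 1.25Q → Q* = 40.303, P* = 119.3788.
At the floor P = 125.3, quantity demanded = (135.5 − 125.3)/0.4 = 25.5.
Sellers' marginal cost at Q' = 25.5: 69 + 1.25·25.5 = 100.875.
ΔQ = 40.303 − 25.5 = 14.803; wedge = 125.3 − 100.875 = 24.425.
The triangle = ½ × 14.803 × 24.425 = $180.78.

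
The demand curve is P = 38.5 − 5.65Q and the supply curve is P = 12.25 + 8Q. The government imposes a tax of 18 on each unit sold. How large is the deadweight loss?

Competitive equilibrium: 38.5 − 5.65Q = 12.25 + 8Q → Q* = 1.9231, P* = 27.6346.
With the tax, the buyer price exceeds the seller price by 18: (38.5 − 5.65Q) − (12.25 + 8Q) = 18 → Q' = 0.6044.
ΔQ = 1.9231 − 0.6044 = 1.3187; the wedge equals the tax, 18.
The triangle = ½ × 1.3187 × 18 = 11.87.

11.87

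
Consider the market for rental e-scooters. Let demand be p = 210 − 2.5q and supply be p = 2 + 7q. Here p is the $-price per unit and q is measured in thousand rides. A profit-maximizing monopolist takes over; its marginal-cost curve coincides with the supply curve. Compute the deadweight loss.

$98.83 thousand

Competitive equilibrium: 210 − 2.5q = 2 + 7q → q* = 21.8947, p* = 155.2632.
Marginal revenue: MR = 210 − 5q. Set MR = MC: 210 − 5q = 2 + 7q → q_m = 17.3333.
Price p_m = 210 − 2.5·17.3333 = 166.6668; MC(q_m) = 2 + 7·17.3333 = 123.3331.
Competitive q* = 21.8947, so Δq = 4.5614; wedge = 166.6668 − 123.3331 = 43.3337.
Welfare loss = ½ × 4.5614 × 43.3337 = $98.83 thousand.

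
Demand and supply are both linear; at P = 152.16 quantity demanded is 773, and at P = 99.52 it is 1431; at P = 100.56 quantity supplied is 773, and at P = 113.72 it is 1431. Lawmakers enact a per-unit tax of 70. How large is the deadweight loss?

24500

Demand slope = (99.52 − 152.16)/(1431 − 773) = −0.08, so P = 214 − 0.08Q.
Supply slope = (113.72 − 100.56)/(1431 − 773) = 0.02, so P = 85.1 + 0.02Q.
Competitive equilibrium: 214 − 0.08Q = 85.1 + 0.02Q → Q* = 1289, P* = 110.88.
With the tax, the buyer price exceeds the seller price by 70: (214 − 0.08Q) − (85.1 + 0.02Q) = 70 → Q' = 589.
ΔQ = 1289 − 589 = 700; the wedge equals the tax, 70.
DWL = ½ × 700 × 70 = 24500.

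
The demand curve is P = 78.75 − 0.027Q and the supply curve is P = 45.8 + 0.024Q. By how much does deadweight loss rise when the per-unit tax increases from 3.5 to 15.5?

2235.29

Competitive equilibrium: 78.75 − 0.027Q = 45.8 + 0.024Q → Q* = 646.0784, P* = 61.3059.
For a per-unit tax t: ΔQ = t/0.051, so DWL = ½·t·(t/0.051) = t²/0.102.
At t = 3.5: DWL = 120.098. At t = 15.5: DWL = 2355.392.
Increase = 2355.392 − 120.098 = 2235.29.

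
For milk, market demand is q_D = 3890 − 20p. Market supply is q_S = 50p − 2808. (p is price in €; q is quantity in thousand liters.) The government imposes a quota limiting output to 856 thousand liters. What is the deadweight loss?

€43926.40 thousand

In inverse form: demand p = 194.5 − 0.05q, supply p = 56.16 + 0.02q.
Competitive equilibrium: 194.5 − 0.05q = 56.16 + 0.02q → q* = 1976.2857, p* = 95.6857.
At q = 856: demand price = 194.5 − 0.05·856 = 151.7; supply price = 56.16 + 0.02·856 = 73.28.
Δq = 1976.2857 − 856 = 1120.2857; wedge = 151.7 − 73.28 = 78.42.
Welfare loss = ½ × 1120.2857 × 78.42 = €43926.40 thousand.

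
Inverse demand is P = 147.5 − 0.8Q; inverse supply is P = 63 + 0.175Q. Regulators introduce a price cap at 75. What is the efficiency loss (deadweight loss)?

Competitive equilibrium: 147.5 − 0.8Q = 63 + 0.175Q → Q* = 86.6667, P* = 78.1667.
At the ceiling P = 75, quantity supplied = (75 − 63)/0.175 = 68.5714.
Willingness to pay at Q' = 68.5714: 147.5 − 0.8·68.5714 = 92.6429.
ΔQ = 86.6667 − 68.5714 = 18.0953; wedge = 92.6429 − 75 = 17.6429.
DWL = ½ × 18.0953 × 17.6429 = 159.63.

159.63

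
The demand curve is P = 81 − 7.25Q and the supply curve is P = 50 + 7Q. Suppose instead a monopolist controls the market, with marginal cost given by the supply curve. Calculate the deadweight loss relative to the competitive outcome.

Competitive equilibrium: 81 − 7.25Q = 50 + 7Q → Q* = 2.1754, P* = 65.2281.
Marginal revenue: MR = 81 − 14.5Q. Set MR = MC: 81 − 14.5Q = 50 + 7Q → Q_m = 1.4419.
Price P_m = 81 − 7.25·1.4419 = 70.5462; MC(Q_m) = 50 + 7·1.4419 = 60.0933.
Competitive Q* = 2.1754, so ΔQ = 0.7335; wedge = 70.5462 − 60.0933 = 10.4529.
The triangle = ½ × 0.7335 × 10.4529 = 3.83.

3.83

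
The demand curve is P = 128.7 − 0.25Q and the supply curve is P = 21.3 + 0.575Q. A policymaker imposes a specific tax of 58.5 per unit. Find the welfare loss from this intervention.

2074.09

Competitive equilibrium: 128.7 − 0.25Q = 21.3 + 0.575Q → Q* = 130.1818, P* = 96.1545.
With the tax, the buyer price exceeds the seller price by 58.5: (128.7 − 0.25Q) − (21.3 + 0.575Q) = 58.5 → Q' = 59.2727.
ΔQ = 130.1818 − 59.2727 = 70.9091; the wedge equals the tax, 58.5.
Deadweight loss = ½ × 70.9091 × 58.5 = 2074.09.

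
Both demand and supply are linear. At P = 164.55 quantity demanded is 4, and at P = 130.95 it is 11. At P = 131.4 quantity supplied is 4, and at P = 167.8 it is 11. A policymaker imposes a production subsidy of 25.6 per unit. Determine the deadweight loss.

Demand slope = (130.95 − 164.55)/(11 − 4) = −4.8, so P = 183.75 − 4.8Q.
Supply slope = (167.8 − 131.4)/(11 − 4) = 5.2, so P = 110.6 + 5.2Q.
Competitive equilibrium: 183.75 − 4.8Q = 110.6 + 5.2Q → Q* = 7.315, P* = 148.638.
The subsidy lowers effective supply by 25.6: P = 85 + 5.2Q.
New quantity: 183.75 − 4.8Q = 85 + 5.2Q → Q' = 9.875.
Overproduction ΔQ = 9.875 − 7.315 = 2.56; wedge = subsidy = 25.6.
Welfare loss = ½ × 2.56 × 25.6 = 32.768.

32.768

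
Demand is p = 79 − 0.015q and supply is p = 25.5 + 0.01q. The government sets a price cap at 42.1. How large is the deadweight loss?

2880

Competitive equilibrium: 79 − 0.015q = 25.5 + 0.01q → q* = 2140, p* = 46.9.
At the ceiling p = 42.1, quantity supplied = (42.1 − 25.5)/0.01 = 1660.
Willingness to pay at q' = 1660: 79 − 0.015·1660 = 54.1.
Δq = 2140 − 1660 = 480; wedge = 54.1 − 42.1 = 12.
Welfare loss = ½ × 480 × 12 = 2880.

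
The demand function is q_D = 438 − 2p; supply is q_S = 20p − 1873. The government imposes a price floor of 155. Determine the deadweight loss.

2745

In inverse form: demand p = 219 − 0.5q, supply p = 93.65 + 0.05q.
Competitive equilibrium: 219 − 0.5q = 93.65 + 0.05q → q* = 227.9091, p* = 105.0455.
At the floor p = 155, quantity demanded = (219 − 155)/0.5 = 128.
Sellers' marginal cost at q' = 128: 93.65 + 0.05·128 = 100.05.
Δq = 227.9091 − 128 = 99.9091; wedge = 155 − 100.05 = 54.95.
The triangle = ½ × 99.9091 × 54.95 = 2745.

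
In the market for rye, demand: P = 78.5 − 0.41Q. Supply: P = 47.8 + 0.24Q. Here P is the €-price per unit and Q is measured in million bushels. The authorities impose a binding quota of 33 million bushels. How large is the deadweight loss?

Competitive equilibrium: 78.5 − 0.41Q = 47.8 + 0.24Q → Q* = 47.2308, P* = 59.1354.
At Q = 33: demand price = 78.5 − 0.41·33 = 64.97; supply price = 47.8 + 0.24·33 = 55.72.
ΔQ = 47.2308 − 33 = 14.2308; wedge = 64.97 − 55.72 = 9.25.
Welfare loss = ½ × 14.2308 × 9.25 = €65.82 million.

€65.82 million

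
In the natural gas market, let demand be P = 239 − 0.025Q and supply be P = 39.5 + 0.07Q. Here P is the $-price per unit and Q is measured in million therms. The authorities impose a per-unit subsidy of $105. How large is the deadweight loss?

$58026.32 million

Competitive equilibrium: 239 − 0.025Q = 39.5 + 0.07Q → Q* = 2100, P* = 186.5.
The subsidy lowers effective supply by 105: P = 0.07Q − 65.5.
New quantity: 239 − 0.025Q = 0.07Q − 65.5 → Q' = 3205.2632.
Overproduction ΔQ = 3205.2632 − 2100 = 1105.2632; wedge = subsidy = 105.
Welfare loss = ½ × 1105.2632 × 105 = $58026.32 million.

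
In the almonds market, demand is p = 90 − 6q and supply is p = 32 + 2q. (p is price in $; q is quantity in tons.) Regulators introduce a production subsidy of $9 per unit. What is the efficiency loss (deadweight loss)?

Competitive equilibrium: 90 − 6q = 32 + 2q → q* = 7.25, p* = 46.5.
The subsidy lowers effective supply by 9: p = 23 + 2q.
New quantity: 90 − 6q = 23 + 2q → q' = 8.375.
Overproduction Δq = 8.375 − 7.25 = 1.125; wedge = subsidy = 9.
The triangle = ½ × 1.125 × 9 = $5.06.

$5.06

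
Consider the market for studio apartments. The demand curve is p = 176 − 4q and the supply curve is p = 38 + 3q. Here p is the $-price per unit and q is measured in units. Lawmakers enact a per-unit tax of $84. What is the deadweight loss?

Competitive equilibrium: 176 − 4q = 38 + 3q → q* = 19.7143, p* = 97.1429.
With the tax, the buyer price exceeds the seller price by 84: (176 − 4q) − (38 + 3q) = 84 → q' = 7.7143.
Δq = 19.7143 − 7.7143 = 12; the wedge equals the tax, 84.
DWL = ½ × 12 × 84 = $504.

$504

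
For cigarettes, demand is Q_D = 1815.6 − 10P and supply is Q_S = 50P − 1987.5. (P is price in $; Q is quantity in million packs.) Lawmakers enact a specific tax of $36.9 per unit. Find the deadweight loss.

$5673.375 million

In inverse form: demand P = 181.56 − 0.1Q, supply P = 39.75 + 0.02Q.
Competitive equilibrium: 181.56 − 0.1Q = 39.75 + 0.02Q → Q* = 1181.75, P* = 63.385.
With the tax, the buyer price exceeds the seller price by 36.9: (181.56 − 0.1Q) − (39.75 + 0.02Q) = 36.9 → Q' = 874.25.
ΔQ = 1181.75 − 874.25 = 307.5; the wedge equals the tax, 36.9.
DWL = ½ × 307.5 × 36.9 = $5673.375 million.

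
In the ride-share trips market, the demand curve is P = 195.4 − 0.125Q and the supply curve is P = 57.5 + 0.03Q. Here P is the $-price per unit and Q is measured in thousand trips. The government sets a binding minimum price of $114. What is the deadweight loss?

$4407.54 thousand

Competitive equilibrium: 195.4 − 0.125Q = 57.5 + 0.03Q → Q* = 889.6774, P* = 84.1903.
At the floor P = 114, quantity demanded = (195.4 − 114)/0.125 = 651.2.
Sellers' marginal cost at Q' = 651.2: 57.5 + 0.03·651.2 = 77.036.
ΔQ = 889.6774 − 651.2 = 238.4774; wedge = 114 − 77.036 = 36.964.
The triangle = ½ × 238.4774 × 36.964 = $4407.54 thousand.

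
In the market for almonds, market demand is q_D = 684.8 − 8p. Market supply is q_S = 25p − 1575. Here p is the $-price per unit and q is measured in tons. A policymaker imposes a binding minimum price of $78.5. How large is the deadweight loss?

$530.24

In inverse form: demand p = 85.6 − 0.125q, supply p = 63 + 0.04q.
Competitive equilibrium: 85.6 − 0.125q = 63 + 0.04q → q* = 136.9697, p* = 68.4788.
At the floor p = 78.5, quantity demanded = (85.6 − 78.5)/0.125 = 56.8.
Sellers' marginal cost at q' = 56.8: 63 + 0.04·56.8 = 65.272.
Δq = 136.9697 − 56.8 = 80.1697; wedge = 78.5 − 65.272 = 13.228.
DWL = ½ × 80.1697 × 13.228 = $530.24.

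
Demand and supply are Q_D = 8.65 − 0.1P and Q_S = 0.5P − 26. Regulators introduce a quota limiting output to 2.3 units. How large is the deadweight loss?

In inverse form: demand P = 86.5 − 10Q, supply P = 52 + 2Q.
Competitive equilibrium: 86.5 − 10Q = 52 + 2Q → Q* = 2.875, P* = 57.75.
At Q = 2.3: demand price = 86.5 − 10·2.3 = 63.5; supply price = 52 + 2·2.3 = 56.6.
ΔQ = 2.875 − 2.3 = 0.575; wedge = 63.5 − 56.6 = 6.9.
Welfare loss = ½ × 0.575 × 6.9 = 1.98.

1.98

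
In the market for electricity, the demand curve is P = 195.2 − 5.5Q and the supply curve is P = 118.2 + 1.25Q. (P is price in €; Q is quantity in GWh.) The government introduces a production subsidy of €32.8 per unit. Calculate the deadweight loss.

€79.69

Competitive equilibrium: 195.2 − 5.5Q = 118.2 + 1.25Q → Q* = 11.4074, P* = 132.4593.
The subsidy lowers effective supply by 32.8: P = 85.4 + 1.25Q.
New quantity: 195.2 − 5.5Q = 85.4 + 1.25Q → Q' = 16.2667.
Overproduction ΔQ = 16.2667 − 11.4074 = 4.8593; wedge = subsidy = 32.8.
The triangle = ½ × 4.8593 × 32.8 = €79.69.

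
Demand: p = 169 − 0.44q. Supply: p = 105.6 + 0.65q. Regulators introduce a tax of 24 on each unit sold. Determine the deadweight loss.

Competitive equilibrium: 169 − 0.44q = 105.6 + 0.65q → q* = 58.1651, p* = 143.4073.
With the tax, the buyer price exceeds the seller price by 24: (169 − 0.44q) − (105.6 + 0.65q) = 24 → q' = 36.1468.
Δq = 58.1651 − 36.1468 = 22.0183; the wedge equals the tax, 24.
DWL = ½ × 22.0183 × 24 = 264.22.

264.22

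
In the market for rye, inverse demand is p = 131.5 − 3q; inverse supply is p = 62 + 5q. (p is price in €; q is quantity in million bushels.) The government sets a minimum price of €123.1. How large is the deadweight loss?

Competitive equilibrium: 131.5 − 3q = 62 + 5q → q* = 8.6875, p* = 105.4375.
At the floor p = 123.1, quantity demanded = (131.5 − 123.1)/3 = 2.8.
Sellers' marginal cost at q' = 2.8: 62 + 5·2.8 = 76.
Δq = 8.6875 − 2.8 = 5.8875; wedge = 123.1 − 76 = 47.1.
The triangle = ½ × 5.8875 × 47.1 = €138.65 million.

€138.65 million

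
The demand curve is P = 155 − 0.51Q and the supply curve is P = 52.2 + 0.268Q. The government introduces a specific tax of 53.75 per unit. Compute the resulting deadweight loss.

1856.72

Competitive equilibrium: 155 − 0.51Q = 52.2 + 0.268Q → Q* = 132.1337, P* = 87.6118.
With the tax, the buyer price exceeds the seller price by 53.75: (155 − 0.51Q) − (52.2 + 0.268Q) = 53.75 → Q' = 63.0463.
ΔQ = 132.1337 − 63.0463 = 69.0874; the wedge equals the tax, 53.75.
The triangle = ½ × 69.0874 × 53.75 = 1856.72.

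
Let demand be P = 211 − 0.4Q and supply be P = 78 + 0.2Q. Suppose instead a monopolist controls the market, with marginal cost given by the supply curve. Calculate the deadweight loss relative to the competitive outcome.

Competitive equilibrium: 211 − 0.4Q = 78 + 0.2Q → Q* = 221.6667, P* = 122.3333.
Marginal revenue: MR = 211 − 0.8Q. Set MR = MC: 211 − 0.8Q = 78 + 0.2Q → Q_m = 133.
Price P_m = 211 − 0.4·133 = 157.8; MC(Q_m) = 78 + 0.2·133 = 104.6.
Competitive Q* = 221.6667, so ΔQ = 88.6667; wedge = 157.8 − 104.6 = 53.2.
Deadweight loss = ½ × 88.6667 × 53.2 = 2358.53.

2358.53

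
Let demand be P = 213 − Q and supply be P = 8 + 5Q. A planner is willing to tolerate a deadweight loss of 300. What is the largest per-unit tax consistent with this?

60

Competitive equilibrium: 213 − Q = 8 + 5Q → Q* = 34.1667, P* = 178.8333.
A tax t gives ΔQ = t/6 and wedge t, so DWL = t²/12.
t²/12 = 300 → t² = 3600 → t = 60.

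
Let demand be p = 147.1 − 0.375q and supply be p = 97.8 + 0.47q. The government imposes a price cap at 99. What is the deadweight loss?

1315.04

Competitive equilibrium: 147.1 − 0.375q = 97.8 + 0.47q → q* = 58.3432, p* = 125.2213.
At the ceiling p = 99, quantity supplied = (99 − 97.8)/0.47 = 2.5532.
Willingness to pay at q' = 2.5532: 147.1 − 0.375·2.5532 = 146.1426.
Δq = 58.3432 − 2.5532 = 55.79; wedge = 146.1426 − 99 = 47.1426.
Deadweight loss = ½ × 55.79 × 47.1426 = 1315.04.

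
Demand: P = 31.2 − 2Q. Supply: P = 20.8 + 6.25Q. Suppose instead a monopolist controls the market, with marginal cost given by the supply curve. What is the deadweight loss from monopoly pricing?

Competitive equilibrium: 31.2 − 2Q = 20.8 + 6.25Q → Q* = 1.2606, P* = 28.6788.
Marginal revenue: MR = 31.2 − 4Q. Set MR = MC: 31.2 − 4Q = 20.8 + 6.25Q → Q_m = 1.0146.
Price P_m = 31.2 − 2·1.0146 = 29.1708; MC(Q_m) = 20.8 + 6.25·1.0146 = 27.1413.
Competitive Q* = 1.2606, so ΔQ = 0.246; wedge = 29.1708 − 27.1413 = 2.0295.
Welfare loss = ½ × 0.246 × 2.0295 = 0.25.

0.25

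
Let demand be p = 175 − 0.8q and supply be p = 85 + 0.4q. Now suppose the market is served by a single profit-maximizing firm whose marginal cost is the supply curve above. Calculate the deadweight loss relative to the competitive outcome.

540

Competitive equilibrium: 175 − 0.8q = 85 + 0.4q → q* = 75, p* = 115.
Marginal revenue: MR = 175 − 1.6q. Set MR = MC: 175 − 1.6q = 85 + 0.4q → q_m = 45.
Price p_m = 175 − 0.8·45 = 139; MC(q_m) = 85 + 0.4·45 = 103.
Competitive q* = 75, so Δq = 30; wedge = 139 − 103 = 36.
Deadweight loss = ½ × 30 × 36 = 540.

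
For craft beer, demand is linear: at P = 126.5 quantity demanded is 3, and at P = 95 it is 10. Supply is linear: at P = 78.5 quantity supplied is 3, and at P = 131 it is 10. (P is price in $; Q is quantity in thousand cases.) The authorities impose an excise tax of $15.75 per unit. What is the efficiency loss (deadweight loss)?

Demand slope = (95 − 126.5)/(10 − 3) = −4.5, so P = 140 − 4.5Q.
Supply slope = (131 − 78.5)/(10 − 3) = 7.5, so P = 56 + 7.5Q.
Competitive equilibrium: 140 − 4.5Q = 56 + 7.5Q → Q* = 7, P* = 108.5.
With the tax, the buyer price exceeds the seller price by 15.75: (140 − 4.5Q) − (56 + 7.5Q) = 15.75 → Q' = 5.6875.
ΔQ = 7 − 5.6875 = 1.3125; the wedge equals the tax, 15.75.
The triangle = ½ × 1.3125 × 15.75 = $10.34 thousand.

$10.34 thousand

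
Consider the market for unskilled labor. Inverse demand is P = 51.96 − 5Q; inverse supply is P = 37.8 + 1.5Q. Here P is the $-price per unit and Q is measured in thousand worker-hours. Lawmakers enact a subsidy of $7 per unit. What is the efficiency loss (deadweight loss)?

Competitive equilibrium: 51.96 − 5Q = 37.8 + 1.5Q → Q* = 2.1785, P* = 41.0677.
The subsidy lowers effective supply by 7: P = 30.8 + 1.5Q.
New quantity: 51.96 − 5Q = 30.8 + 1.5Q → Q' = 3.2554.
Overproduction ΔQ = 3.2554 − 2.1785 = 1.0769; wedge = subsidy = 7.
The triangle = ½ × 1.0769 × 7 = $3.77 thousand.

$3.77 thousand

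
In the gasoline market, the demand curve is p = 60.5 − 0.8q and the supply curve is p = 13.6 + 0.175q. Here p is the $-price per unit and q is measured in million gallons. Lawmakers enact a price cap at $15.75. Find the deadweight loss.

Competitive equilibrium: 60.5 − 0.8q = 13.6 + 0.175q → q* = 48.1026, p* = 22.0179.
At the ceiling p = 15.75, quantity supplied = (15.75 − 13.6)/0.175 = 12.2857.
Willingness to pay at q' = 12.2857: 60.5 − 0.8·12.2857 = 50.6714.
Δq = 48.1026 − 12.2857 = 35.8169; wedge = 50.6714 − 15.75 = 34.9214.
Deadweight loss = ½ × 35.8169 × 34.9214 = $625.39 million.

$625.39 million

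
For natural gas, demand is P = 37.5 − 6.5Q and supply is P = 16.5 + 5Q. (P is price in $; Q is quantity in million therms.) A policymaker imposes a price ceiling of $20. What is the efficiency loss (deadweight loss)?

$7.29 million

Competitive equilibrium: 37.5 − 6.5Q = 16.5 + 5Q → Q* = 1.8261, P* = 25.6304.
At the ceiling P = 20, quantity supplied = (20 − 16.5)/5 = 0.7.
Willingness to pay at Q' = 0.7: 37.5 − 6.5·0.7 = 32.95.
ΔQ = 1.8261 − 0.7 = 1.1261; wedge = 32.95 − 20 = 12.95.
DWL = ½ × 1.1261 × 12.95 = $7.29 million.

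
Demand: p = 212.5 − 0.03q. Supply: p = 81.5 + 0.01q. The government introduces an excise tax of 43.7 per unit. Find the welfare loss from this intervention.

Competitive equilibrium: 212.5 − 0.03q = 81.5 + 0.01q → q* = 3275, p* = 114.25.
With the tax, the buyer price exceeds the seller price by 43.7: (212.5 − 0.03q) − (81.5 + 0.01q) = 43.7 → q' = 2182.5.
Δq = 3275 − 2182.5 = 1092.5; the wedge equals the tax, 43.7.
The triangle = ½ × 1092.5 × 43.7 = 23871.125.

23871.125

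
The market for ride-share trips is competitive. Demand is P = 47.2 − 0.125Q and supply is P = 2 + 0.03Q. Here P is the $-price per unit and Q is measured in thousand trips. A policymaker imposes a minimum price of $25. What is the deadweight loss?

Competitive equilibrium: 47.2 − 0.125Q = 2 + 0.03Q → Q* = 291.6129, P* = 10.7484.
At the floor P = 25, quantity demanded = (47.2 − 25)/0.125 = 177.6.
Sellers' marginal cost at Q' = 177.6: 2 + 0.03·177.6 = 7.328.
ΔQ = 291.6129 − 177.6 = 114.0129; wedge = 25 − 7.328 = 17.672.
DWL = ½ × 114.0129 × 17.672 = $1007.42 thousand.

$1007.42 thousand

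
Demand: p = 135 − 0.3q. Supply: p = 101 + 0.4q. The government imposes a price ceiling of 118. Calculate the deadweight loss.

12.90

Competitive equilibrium: 135 − 0.3q = 101 + 0.4q → q* = 48.5714, p* = 120.4286.
At the ceiling p = 118, quantity supplied = (118 − 101)/0.4 = 42.5.
Willingness to pay at q' = 42.5: 135 − 0.3·42.5 = 122.25.
Δq = 48.5714 − 42.5 = 6.0714; wedge = 122.25 − 118 = 4.25.
DWL = ½ × 6.0714 × 4.25 = 12.90.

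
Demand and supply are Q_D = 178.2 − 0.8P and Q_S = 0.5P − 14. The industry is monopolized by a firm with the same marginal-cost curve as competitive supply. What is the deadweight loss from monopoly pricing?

In inverse form: demand P = 222.75 − 1.25Q, supply P = 28 + 2Q.
Competitive equilibrium: 222.75 − 1.25Q = 28 + 2Q → Q* = 59.9231, P* = 147.8462.
Marginal revenue: MR = 222.75 − 2.5Q. Set MR = MC: 222.75 − 2.5Q = 28 + 2Q → Q_m = 43.2778.
Price P_m = 222.75 − 1.25·43.2778 = 168.6528; MC(Q_m) = 28 + 2·43.2778 = 114.5556.
Competitive Q* = 59.9231, so ΔQ = 16.6453; wedge = 168.6528 − 114.5556 = 54.0972.
Welfare loss = ½ × 16.6453 × 54.0972 = 450.23.

450.23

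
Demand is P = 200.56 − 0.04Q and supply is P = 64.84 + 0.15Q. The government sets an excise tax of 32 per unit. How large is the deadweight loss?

Competitive equilibrium: 200.56 − 0.04Q = 64.84 + 0.15Q → Q* = 714.3158, P* = 171.9874.
With the tax, the buyer price exceeds the seller price by 32: (200.56 − 0.04Q) − (64.84 + 0.15Q) = 32 → Q' = 545.8947.
ΔQ = 714.3158 − 545.8947 = 168.4211; the wedge equals the tax, 32.
DWL = ½ × 168.4211 × 32 = 2694.74.

2694.74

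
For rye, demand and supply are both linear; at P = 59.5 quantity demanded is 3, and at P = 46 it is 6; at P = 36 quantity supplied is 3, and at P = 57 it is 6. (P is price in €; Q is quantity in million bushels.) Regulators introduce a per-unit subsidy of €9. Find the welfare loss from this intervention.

€3.52 million

Demand slope = (46 − 59.5)/(6 − 3) = −4.5, so P = 73 − 4.5Q.
Supply slope = (57 − 36)/(6 − 3) = 7, so P = 15 + 7Q.
Competitive equilibrium: 73 − 4.5Q = 15 + 7Q → Q* = 5.0435, P* = 50.3043.
The subsidy lowers effective supply by 9: P = 6 + 7Q.
New quantity: 73 − 4.5Q = 6 + 7Q → Q' = 5.8261.
Overproduction ΔQ = 5.8261 − 5.0435 = 0.7826; wedge = subsidy = 9.
The triangle = ½ × 0.7826 × 9 = €3.52 million.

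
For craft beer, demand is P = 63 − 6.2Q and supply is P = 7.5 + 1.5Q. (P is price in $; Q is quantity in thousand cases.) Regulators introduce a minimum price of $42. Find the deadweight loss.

Competitive equilibrium: 63 − 6.2Q = 7.5 + 1.5Q → Q* = 7.2078, P* = 18.3117.
At the floor P = 42, quantity demanded = (63 − 42)/6.2 = 3.3871.
Sellers' marginal cost at Q' = 3.3871: 7.5 + 1.5·3.3871 = 12.5807.
ΔQ = 7.2078 − 3.3871 = 3.8207; wedge = 42 − 12.5807 = 29.4193.
Welfare loss = ½ × 3.8207 × 29.4193 = $56.20 thousand.

$56.20 thousand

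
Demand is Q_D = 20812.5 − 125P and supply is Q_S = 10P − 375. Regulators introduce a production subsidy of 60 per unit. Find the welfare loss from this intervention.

16666.67

In inverse form: demand P = 166.5 − 0.008Q, supply P = 37.5 + 0.1Q.
Competitive equilibrium: 166.5 − 0.008Q = 37.5 + 0.1Q → Q* = 1194.4444, P* = 156.9444.
The subsidy lowers effective supply by 60: P = 0.1Q − 22.5.
New quantity: 166.5 − 0.008Q = 0.1Q − 22.5 → Q' = 1750.
Overproduction ΔQ = 1750 − 1194.4444 = 555.5556; wedge = subsidy = 60.
The triangle = ½ × 555.5556 × 60 = 16666.67.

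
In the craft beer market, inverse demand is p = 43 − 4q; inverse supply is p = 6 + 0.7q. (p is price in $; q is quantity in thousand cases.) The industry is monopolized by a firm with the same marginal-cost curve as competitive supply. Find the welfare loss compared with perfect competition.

Competitive equilibrium: 43 − 4q = 6 + 0.7q → q* = 7.8723, p* = 11.5106.
Marginal revenue: MR = 43 − 8q. Set MR = MC: 43 − 8q = 6 + 0.7q → q_m = 4.2529.
Price p_m = 43 − 4·4.2529 = 25.9884; MC(q_m) = 6 + 0.7·4.2529 = 8.977.
Competitive q* = 7.8723, so Δq = 3.6194; wedge = 25.9884 − 8.977 = 17.0114.
DWL = ½ × 3.6194 × 17.0114 = $30.79 thousand.

$30.79 thousand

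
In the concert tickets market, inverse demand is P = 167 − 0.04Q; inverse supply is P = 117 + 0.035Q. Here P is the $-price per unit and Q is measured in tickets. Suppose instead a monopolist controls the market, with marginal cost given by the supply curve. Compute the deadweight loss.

Competitive equilibrium: 167 − 0.04Q = 117 + 0.035Q → Q* = 666.6667, P* = 140.3333.
Marginal revenue: MR = 167 − 0.08Q. Set MR = MC: 167 − 0.08Q = 117 + 0.035Q → Q_m = 434.7826.
Price P_m = 167 − 0.04·434.7826 = 149.6087; MC(Q_m) = 117 + 0.035·434.7826 = 132.2174.
Competitive Q* = 666.6667, so ΔQ = 231.8841; wedge = 149.6087 − 132.2174 = 17.3913.
Deadweight loss = ½ × 231.8841 × 17.3913 = $2016.38.

$2016.38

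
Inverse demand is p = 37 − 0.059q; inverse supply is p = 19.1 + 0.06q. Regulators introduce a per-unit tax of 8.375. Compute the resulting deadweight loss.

294.71

Competitive equilibrium: 37 − 0.059q = 19.1 + 0.06q → q* = 150.4202, p* = 28.1252.
With the tax, the buyer price exceeds the seller price by 8.375: (37 − 0.059q) − (19.1 + 0.06q) = 8.375 → q' = 80.042.
Δq = 150.4202 − 80.042 = 70.3782; the wedge equals the tax, 8.375.
DWL = ½ × 70.3782 × 8.375 = 294.71.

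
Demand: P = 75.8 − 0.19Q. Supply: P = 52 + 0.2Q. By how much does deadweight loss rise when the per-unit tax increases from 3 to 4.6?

Competitive equilibrium: 75.8 − 0.19Q = 52 + 0.2Q → Q* = 61.0256, P* = 64.2051.
For a per-unit tax t: ΔQ = t/0.39, so DWL = ½·t·(t/0.39) = t²/0.78.
At t = 3: DWL = 11.538. At t = 4.6: DWL = 27.128.
Increase = 27.128 − 11.538 = 15.59.

15.59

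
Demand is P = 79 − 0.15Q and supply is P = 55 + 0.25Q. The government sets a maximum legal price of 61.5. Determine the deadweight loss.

Competitive equilibrium: 79 − 0.15Q = 55 + 0.25Q → Q* = 60, P* = 70.
At the ceiling P = 61.5, quantity supplied = (61.5 − 55)/0.25 = 26.
Willingness to pay at Q' = 26: 79 − 0.15·26 = 75.1.
ΔQ = 60 − 26 = 34; wedge = 75.1 − 61.5 = 13.6.
Welfare loss = ½ × 34 × 13.6 = 231.20.

231.20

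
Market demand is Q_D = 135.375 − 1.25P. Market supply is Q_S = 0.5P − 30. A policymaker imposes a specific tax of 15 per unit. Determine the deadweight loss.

In inverse form: demand P = 108.3 − 0.8Q, supply P = 60 + 2Q.
Competitive equilibrium: 108.3 − 0.8Q = 60 + 2Q → Q* = 17.25, P* = 94.5.
With the tax, the buyer price exceeds the seller price by 15: (108.3 − 0.8Q) − (60 + 2Q) = 15 → Q' = 11.8929.
ΔQ = 17.25 − 11.8929 = 5.3571; the wedge equals the tax, 15.
Welfare loss = ½ × 5.3571 × 15 = 40.18.

40.18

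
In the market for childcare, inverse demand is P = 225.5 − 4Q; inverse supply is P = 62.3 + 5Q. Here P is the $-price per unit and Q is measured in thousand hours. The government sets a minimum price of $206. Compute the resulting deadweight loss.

Competitive equilibrium: 225.5 − 4Q = 62.3 + 5Q → Q* = 18.13333, P* = 152.96667.
At the floor P = 206, quantity demanded = (225.5 − 206)/4 = 4.875.
Sellers' marginal cost at Q' = 4.875: 62.3 + 5·4.875 = 86.675.
ΔQ = 18.13333 − 4.875 = 13.25833; wedge = 206 − 86.675 = 119.325.
The triangle = ½ × 13.25833 × 119.325 = $791.03 thousand.

$791.03 thousand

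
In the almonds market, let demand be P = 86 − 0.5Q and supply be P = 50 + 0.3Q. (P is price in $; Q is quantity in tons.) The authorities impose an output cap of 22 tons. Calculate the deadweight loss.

$211.60

Competitive equilibrium: 86 − 0.5Q = 50 + 0.3Q → Q* = 45, P* = 63.5.
At Q = 22: demand price = 86 − 0.5·22 = 75; supply price = 50 + 0.3·22 = 56.6.
ΔQ = 45 − 22 = 23; wedge = 75 − 56.6 = 18.4.
Welfare loss = ½ × 23 × 18.4 = $211.60.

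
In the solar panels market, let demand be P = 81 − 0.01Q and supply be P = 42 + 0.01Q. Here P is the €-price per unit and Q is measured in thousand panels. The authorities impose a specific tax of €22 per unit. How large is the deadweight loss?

Competitive equilibrium: 81 − 0.01Q = 42 + 0.01Q → Q* = 1950, P* = 61.5.
With the tax, the buyer price exceeds the seller price by 22: (81 − 0.01Q) − (42 + 0.01Q) = 22 → Q' = 850.
ΔQ = 1950 − 850 = 1100; the wedge equals the tax, 22.
Deadweight loss = ½ × 1100 × 22 = €12100 thousand.

€12100 thousand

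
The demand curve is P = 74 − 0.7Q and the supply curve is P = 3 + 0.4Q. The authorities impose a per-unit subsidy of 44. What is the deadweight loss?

880

Competitive equilibrium: 74 − 0.7Q = 3 + 0.4Q → Q* = 64.5455, P* = 28.8182.
The subsidy lowers effective supply by 44: P = 0.4Q − 41.
New quantity: 74 − 0.7Q = 0.4Q − 41 → Q' = 104.5455.
Overproduction ΔQ = 104.5455 − 64.5455 = 40; wedge = subsidy = 44.
DWL = ½ × 40 × 44 = 880.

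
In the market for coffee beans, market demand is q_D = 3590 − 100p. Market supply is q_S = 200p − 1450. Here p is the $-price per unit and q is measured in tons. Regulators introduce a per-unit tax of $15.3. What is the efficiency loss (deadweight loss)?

In inverse form: demand p = 35.9 − 0.01q, supply p = 7.25 + 0.005q.
Competitive equilibrium: 35.9 − 0.01q = 7.25 + 0.005q → q* = 1910, p* = 16.8.
With the tax, the buyer price exceeds the seller price by 15.3: (35.9 − 0.01q) − (7.25 + 0.005q) = 15.3 → q' = 890.
Δq = 1910 − 890 = 1020; the wedge equals the tax, 15.3.
DWL = ½ × 1020 × 15.3 = $7803.

$7803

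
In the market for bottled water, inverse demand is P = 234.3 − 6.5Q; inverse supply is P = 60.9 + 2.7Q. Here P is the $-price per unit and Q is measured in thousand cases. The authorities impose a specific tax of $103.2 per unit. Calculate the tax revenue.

$787.46 thousand

Competitive equilibrium: 234.3 − 6.5Q = 60.9 + 2.7Q → Q* = 18.8478, P* = 111.7891.
With the tax, the buyer price exceeds the seller price by 103.2: (234.3 − 6.5Q) − (60.9 + 2.7Q) = 103.2 → Q' = 7.6304.
Tax revenue = 103.2 × 7.6304 = $787.46 thousand.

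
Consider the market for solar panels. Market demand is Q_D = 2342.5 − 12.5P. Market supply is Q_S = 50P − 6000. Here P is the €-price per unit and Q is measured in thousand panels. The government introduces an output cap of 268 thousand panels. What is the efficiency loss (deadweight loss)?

In inverse form: demand P = 187.4 − 0.08Q, supply P = 120 + 0.02Q.
Competitive equilibrium: 187.4 − 0.08Q = 120 + 0.02Q → Q* = 674, P* = 133.48.
At Q = 268: demand price = 187.4 − 0.08·268 = 165.96; supply price = 120 + 0.02·268 = 125.36.
ΔQ = 674 − 268 = 406; wedge = 165.96 − 125.36 = 40.6.
Welfare loss = ½ × 406 × 40.6 = €8241.80 thousand.

€8241.80 thousand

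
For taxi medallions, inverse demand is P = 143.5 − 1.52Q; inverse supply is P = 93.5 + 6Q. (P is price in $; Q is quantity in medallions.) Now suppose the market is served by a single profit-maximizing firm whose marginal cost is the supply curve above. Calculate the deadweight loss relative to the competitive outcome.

Competitive equilibrium: 143.5 − 1.52Q = 93.5 + 6Q → Q* = 6.6489, P* = 133.3936.
Marginal revenue: MR = 143.5 − 3.04Q. Set MR = MC: 143.5 − 3.04Q = 93.5 + 6Q → Q_m = 5.531.
Price P_m = 143.5 − 1.52·5.531 = 135.0929; MC(Q_m) = 93.5 + 6·5.531 = 126.686.
Competitive Q* = 6.6489, so ΔQ = 1.1179; wedge = 135.0929 − 126.686 = 8.4069.
DWL = ½ × 1.1179 × 8.4069 = $4.70.

$4.70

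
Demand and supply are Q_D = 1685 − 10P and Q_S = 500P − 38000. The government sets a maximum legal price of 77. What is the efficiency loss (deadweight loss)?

8442.40

In inverse form: demand P = 168.5 − 0.1Q, supply P = 76 + 0.002Q.
Competitive equilibrium: 168.5 − 0.1Q = 76 + 0.002Q → Q* = 906.8627, P* = 77.8137.
At the ceiling P = 77, quantity supplied = (77 − 76)/0.002 = 500.
Willingness to pay at Q' = 500: 168.5 − 0.1·500 = 118.5.
ΔQ = 906.8627 − 500 = 406.8627; wedge = 118.5 − 77 = 41.5.
Deadweight loss = ½ × 406.8627 × 41.5 = 8442.40.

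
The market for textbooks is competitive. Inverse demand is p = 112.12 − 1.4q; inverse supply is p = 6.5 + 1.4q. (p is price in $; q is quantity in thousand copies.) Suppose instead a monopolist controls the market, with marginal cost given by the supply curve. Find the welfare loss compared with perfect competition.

$221.34 thousand

Competitive equilibrium: 112.12 − 1.4q = 6.5 + 1.4q → q* = 37.7214, p* = 59.31.
Marginal revenue: MR = 112.12 − 2.8q. Set MR = MC: 112.12 − 2.8q = 6.5 + 1.4q → q_m = 25.1476.
Price p_m = 112.12 − 1.4·25.1476 = 76.9134; MC(q_m) = 6.5 + 1.4·25.1476 = 41.7066.
Competitive q* = 37.7214, so Δq = 12.5738; wedge = 76.9134 − 41.7066 = 35.2068.
DWL = ½ × 12.5738 × 35.2068 = $221.34 thousand.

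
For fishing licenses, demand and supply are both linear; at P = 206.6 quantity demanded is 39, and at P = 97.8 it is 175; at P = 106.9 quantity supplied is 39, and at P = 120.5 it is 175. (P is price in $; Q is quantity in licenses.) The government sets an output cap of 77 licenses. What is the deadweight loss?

Demand slope = (97.8 − 206.6)/(175 − 39) = −0.8, so P = 237.8 − 0.8Q.
Supply slope = (120.5 − 106.9)/(175 − 39) = 0.1, so P = 103 + 0.1Q.
Competitive equilibrium: 237.8 − 0.8Q = 103 + 0.1Q → Q* = 149.7778, P* = 117.9778.
At Q = 77: demand price = 237.8 − 0.8·77 = 176.2; supply price = 103 + 0.1·77 = 110.7.
ΔQ = 149.7778 − 77 = 72.7778; wedge = 176.2 − 110.7 = 65.5.
DWL = ½ × 72.7778 × 65.5 = $2383.47.

$2383.47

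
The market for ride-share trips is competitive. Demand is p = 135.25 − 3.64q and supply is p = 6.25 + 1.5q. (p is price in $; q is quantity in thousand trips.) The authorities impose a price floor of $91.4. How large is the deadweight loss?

Competitive equilibrium: 135.25 − 3.64q = 6.25 + 1.5q → q* = 25.0973, p* = 43.8959.
At the floor p = 91.4, quantity demanded = (135.25 − 91.4)/3.64 = 12.0467.
Sellers' marginal cost at q' = 12.0467: 6.25 + 1.5·12.0467 = 24.3201.
Δq = 25.0973 − 12.0467 = 13.0506; wedge = 91.4 − 24.3201 = 67.0799.
The triangle = ½ × 13.0506 × 67.0799 = $437.72 thousand.

$437.72 thousand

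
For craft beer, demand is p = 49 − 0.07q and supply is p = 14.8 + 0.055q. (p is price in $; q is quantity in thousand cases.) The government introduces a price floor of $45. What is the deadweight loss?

$2928.36 thousand

Competitive equilibrium: 49 − 0.07q = 14.8 + 0.055q → q* = 273.6, p* = 29.848.
At the floor p = 45, quantity demanded = (49 − 45)/0.07 = 57.14286.
Sellers' marginal cost at q' = 57.14286: 14.8 + 0.055·57.14286 = 17.94286.
Δq = 273.6 − 57.14286 = 216.45714; wedge = 45 − 17.94286 = 27.05714.
Deadweight loss = ½ × 216.45714 × 27.05714 = $2928.36 thousand.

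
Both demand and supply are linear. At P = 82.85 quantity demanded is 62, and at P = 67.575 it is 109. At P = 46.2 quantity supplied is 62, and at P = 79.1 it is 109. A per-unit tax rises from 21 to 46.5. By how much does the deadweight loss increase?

Demand slope = (67.575 − 82.85)/(109 − 62) = −0.325, so P = 103 − 0.325Q.
Supply slope = (79.1 − 46.2)/(109 − 62) = 0.7, so P = 2.8 + 0.7Q.
Competitive equilibrium: 103 − 0.325Q = 2.8 + 0.7Q → Q* = 97.7561, P* = 71.2293.
For a per-unit tax t: ΔQ = t/1.025, so DWL = ½·t·(t/1.025) = t²/2.05.
At t = 21: DWL = 215.122. At t = 46.5: DWL = 1054.756.
Increase = 1054.756 − 215.122 = 839.63.

839.63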